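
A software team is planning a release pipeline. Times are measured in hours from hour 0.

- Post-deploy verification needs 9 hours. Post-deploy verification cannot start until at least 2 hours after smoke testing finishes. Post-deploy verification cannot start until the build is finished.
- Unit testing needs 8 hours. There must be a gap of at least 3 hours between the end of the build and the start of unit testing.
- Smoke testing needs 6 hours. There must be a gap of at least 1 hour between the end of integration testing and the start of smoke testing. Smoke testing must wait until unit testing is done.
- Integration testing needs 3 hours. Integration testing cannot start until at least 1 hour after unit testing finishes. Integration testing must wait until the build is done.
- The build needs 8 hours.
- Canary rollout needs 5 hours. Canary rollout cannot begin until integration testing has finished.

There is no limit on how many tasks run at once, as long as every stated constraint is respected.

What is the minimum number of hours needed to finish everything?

41

The build can start immediately at hour 0; it finishes at hour 8.
After the build (finishes hour 8, plus 3-hour gap → hour 11), unit testing can start at hour 11 and finishes at hour 19.
Integration testing needs all of unit testing (finishes hour 19, plus 1-hour gap → hour 20); the build (finishes hour 8). That puts its earliest start at hour 20; it finishes at 20 + 3 = hour 23.
After integration testing (finishes hour 23), canary rollout can start at hour 23 and finishes at hour 28.
For smoke testing: integration testing (finishes hour 23, plus 1-hour gap → hour 24); unit testing (finishes hour 19). Taking the maximum gives a start of hour 24, and it finishes at 24 + 6 = hour 30.
Post-deploy verification cannot start until smoke testing (finishes hour 30, plus 2-hour gap → hour 32); the build (finishes hour 8). The controlling bound is hour 32, so post-deploy verification finishes at 32 + 9 = hour 41.
All tasks are finished once the last one completes. Finish times: The build at 8, Unit testing at 19, Integration testing at 23, Smoke testing at 30, Canary rollout at 28, Post-deploy verification at 41. The latest is hour 41.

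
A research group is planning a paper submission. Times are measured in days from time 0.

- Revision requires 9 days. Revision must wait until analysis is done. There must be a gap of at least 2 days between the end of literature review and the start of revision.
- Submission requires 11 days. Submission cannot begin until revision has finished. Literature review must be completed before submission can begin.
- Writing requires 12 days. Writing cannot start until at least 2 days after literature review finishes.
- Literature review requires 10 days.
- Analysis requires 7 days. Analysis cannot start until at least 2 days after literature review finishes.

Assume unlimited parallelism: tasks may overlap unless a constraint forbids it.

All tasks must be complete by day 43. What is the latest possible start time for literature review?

4

To finish by day 43, submission (duration 11) must start no later than day 32.
Revision has to be done before submission (must start by day 32). That means finishing by day 32, i.e. starting by 32 − 9 = day 23.
Analysis feeds into revision (must start by day 23); so analysis must finish by day 23 and therefore start by day 16.
Writing must finish by day 43; it takes 12 days, so it must start by 43 − 12 = day 31.
Literature review has several dependents: analysis (must start by day 16, minus 2-day gap → day 14); writing (must start by day 31, minus 2-day gap → day 29); revision (must start by day 23, minus 2-day gap → day 21); submission (must start by day 32). The earliest of those limits is day 14, so literature review must start by 14 − 10 = day 4.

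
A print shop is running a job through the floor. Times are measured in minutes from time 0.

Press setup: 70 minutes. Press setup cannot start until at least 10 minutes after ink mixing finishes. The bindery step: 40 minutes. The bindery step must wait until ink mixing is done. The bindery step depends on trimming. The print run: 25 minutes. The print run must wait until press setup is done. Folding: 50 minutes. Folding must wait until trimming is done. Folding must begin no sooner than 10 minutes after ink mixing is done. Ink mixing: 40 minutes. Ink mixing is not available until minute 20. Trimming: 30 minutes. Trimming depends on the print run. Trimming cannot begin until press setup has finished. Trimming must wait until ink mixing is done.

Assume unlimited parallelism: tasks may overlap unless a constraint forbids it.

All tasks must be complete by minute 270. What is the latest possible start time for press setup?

To finish by minute 270, folding (duration 50) must start no later than minute 220.
Nothing follows the bindery step; the deadline of minute 270 is its only limit. It must start by 270 − 40 = minute 230.
Trimming feeds folding (must start by minute 220); the bindery step (must start by minute 230). Taking the minimum, trimming must finish by minute 220 and start by 220 − 30 = minute 190.
The print run feeds into trimming (must start by minute 190); so the print run must finish by minute 190 and therefore start by minute 165.
Press setup feeds the print run (must start by minute 165); trimming (must start by minute 190). Taking the minimum, press setup must finish by minute 165 and start by 165 − 70 = minute 95.

95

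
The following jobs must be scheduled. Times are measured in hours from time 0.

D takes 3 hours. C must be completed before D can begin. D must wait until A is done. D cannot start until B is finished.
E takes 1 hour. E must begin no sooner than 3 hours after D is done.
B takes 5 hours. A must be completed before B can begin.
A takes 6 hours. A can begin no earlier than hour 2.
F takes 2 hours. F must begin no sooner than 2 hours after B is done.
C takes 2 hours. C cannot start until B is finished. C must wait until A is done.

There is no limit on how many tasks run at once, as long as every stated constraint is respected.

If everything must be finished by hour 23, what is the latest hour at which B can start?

9

To finish by hour 23, E (duration 1) must start no later than hour 22.
D feeds into E (must start by hour 22, minus 3-hour gap → hour 19); so D must finish by hour 19 and therefore start by hour 16.
C must finish before D (must start by hour 16). With a 2-hour duration, C must start by 16 − 2 = hour 14.
Nothing follows F; the deadline of hour 23 is its only limit. It must start by 23 − 2 = hour 21.
For B: C (must start by hour 14); D (must start by hour 16); F (must start by hour 21, minus 2-hour gap → hour 19). The most restrictive is hour 14; with a 5-hour duration, B must start by hour 9.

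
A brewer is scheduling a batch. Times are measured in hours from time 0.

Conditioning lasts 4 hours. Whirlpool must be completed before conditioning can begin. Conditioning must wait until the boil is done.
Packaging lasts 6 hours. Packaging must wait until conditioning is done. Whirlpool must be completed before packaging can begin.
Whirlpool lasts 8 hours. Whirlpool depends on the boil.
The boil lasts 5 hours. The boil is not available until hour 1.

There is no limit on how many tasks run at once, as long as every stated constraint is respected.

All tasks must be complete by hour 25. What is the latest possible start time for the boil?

To finish by hour 25, packaging (duration 6) must start no later than hour 19.
Since packaging (must start by hour 19) depends on it, conditioning must finish by hour 19. Backing off its 4-hour duration gives a latest start of hour 15.
For whirlpool: conditioning (must start by hour 15); packaging (must start by hour 19). The most restrictive is hour 15; with an 8-hour duration, whirlpool must start by hour 7.
The boil has several dependents: whirlpool (must start by hour 7); conditioning (must start by hour 15). The earliest of those limits is hour 7, so the boil must start by 7 − 5 = hour 2.

2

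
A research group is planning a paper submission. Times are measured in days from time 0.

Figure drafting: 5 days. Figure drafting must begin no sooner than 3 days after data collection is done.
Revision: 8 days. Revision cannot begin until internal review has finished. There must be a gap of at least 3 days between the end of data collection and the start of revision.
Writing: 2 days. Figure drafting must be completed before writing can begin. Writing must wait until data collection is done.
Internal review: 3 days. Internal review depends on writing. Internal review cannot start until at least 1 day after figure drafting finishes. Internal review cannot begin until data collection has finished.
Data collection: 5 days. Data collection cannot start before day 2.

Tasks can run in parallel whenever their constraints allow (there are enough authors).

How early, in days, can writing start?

After its own release at day 2, data collection can start at day 2 and finishes at day 7.
After data collection (finishes day 7, plus 3-day gap → day 10), figure drafting can start at day 10 and finishes at day 15.
Writing waits on figure drafting (finishes day 15); data collection (finishes day 7). The latest of these is day 15, which is the earliest writing can start.

15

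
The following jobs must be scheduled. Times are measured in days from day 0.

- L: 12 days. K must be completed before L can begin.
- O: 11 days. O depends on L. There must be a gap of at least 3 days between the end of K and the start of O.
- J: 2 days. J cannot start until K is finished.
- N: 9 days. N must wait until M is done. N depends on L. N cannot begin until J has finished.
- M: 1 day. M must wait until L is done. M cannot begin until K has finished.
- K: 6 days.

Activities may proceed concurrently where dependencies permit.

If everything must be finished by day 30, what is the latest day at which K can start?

N must finish by day 30; it takes 9 days, so it must start by 30 − 9 = day 21.
J feeds into N (must start by day 21); so J must finish by day 21 and therefore start by day 19.
Since N (must start by day 21) depends on it, M must finish by day 21. Backing off its 1-day duration gives a latest start of day 20.
O must finish by day 30; it takes 11 days, so it must start by 30 − 11 = day 19.
For L: M (must start by day 20); N (must start by day 21); O (must start by day 19). The most restrictive is day 19; with a 12-day duration, L must start by day 7.
K must finish in time for J (must start by day 19); L (must start by day 7); M (must start by day 20); O (must start by day 19, minus 3-day gap → day 16). The tightest is day 7, so K must start by 7 − 6 = day 1.

1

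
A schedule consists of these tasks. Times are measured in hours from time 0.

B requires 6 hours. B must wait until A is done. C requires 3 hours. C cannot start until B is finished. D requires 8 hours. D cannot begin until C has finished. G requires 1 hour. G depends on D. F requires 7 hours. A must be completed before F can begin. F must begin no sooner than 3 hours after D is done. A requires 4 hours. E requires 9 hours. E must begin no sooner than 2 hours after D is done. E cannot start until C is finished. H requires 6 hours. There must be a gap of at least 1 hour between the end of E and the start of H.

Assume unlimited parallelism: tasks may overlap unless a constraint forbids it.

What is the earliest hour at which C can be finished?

13

A can start immediately at hour 0; it finishes at hour 4.
B cannot begin until A (finishes hour 4). It runs from hour 4 to 4 + 6 = hour 10.
After B (finishes hour 10), C can start at hour 10 and finishes at hour 13.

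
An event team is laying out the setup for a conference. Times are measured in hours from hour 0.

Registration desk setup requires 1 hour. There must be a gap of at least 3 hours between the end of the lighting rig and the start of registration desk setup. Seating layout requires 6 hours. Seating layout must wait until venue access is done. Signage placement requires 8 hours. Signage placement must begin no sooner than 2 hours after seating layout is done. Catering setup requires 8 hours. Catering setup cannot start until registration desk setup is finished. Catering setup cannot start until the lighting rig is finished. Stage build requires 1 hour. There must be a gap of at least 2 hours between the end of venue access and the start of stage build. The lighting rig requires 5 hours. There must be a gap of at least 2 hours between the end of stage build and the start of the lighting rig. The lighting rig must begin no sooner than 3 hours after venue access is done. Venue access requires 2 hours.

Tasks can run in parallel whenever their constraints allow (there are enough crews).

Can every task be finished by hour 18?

Nothing blocks venue access, so it runs from hour 0 to hour 2.
After venue access (finishes hour 2), seating layout can start at hour 2 and finishes at hour 8.
After seating layout (finishes hour 8, plus 2-hour gap → hour 10), signage placement can start at hour 10 and finishes at hour 18.
After venue access (finishes hour 2, plus 2-hour gap → hour 4), stage build can start at hour 4 and finishes at hour 5.
The lighting rig has to wait for stage build (finishes hour 5, plus 2-hour gap → hour 7); venue access (finishes hour 2, plus 3-hour gap → hour 5). The latest of these is hour 7, so the lighting rig runs hour 7 to 7 + 5 = hour 12.
After the lighting rig (finishes hour 12, plus 3-hour gap → hour 15), registration desk setup can start at hour 15 and finishes at hour 16.
Catering setup has to wait for registration desk setup (finishes hour 16); the lighting rig (finishes hour 12). The latest of these is hour 16, so catering setup runs hour 16 to 16 + 8 = hour 24.
The earliest everything can be done is hour 24, which is after the deadline of 18, so it is not possible.

No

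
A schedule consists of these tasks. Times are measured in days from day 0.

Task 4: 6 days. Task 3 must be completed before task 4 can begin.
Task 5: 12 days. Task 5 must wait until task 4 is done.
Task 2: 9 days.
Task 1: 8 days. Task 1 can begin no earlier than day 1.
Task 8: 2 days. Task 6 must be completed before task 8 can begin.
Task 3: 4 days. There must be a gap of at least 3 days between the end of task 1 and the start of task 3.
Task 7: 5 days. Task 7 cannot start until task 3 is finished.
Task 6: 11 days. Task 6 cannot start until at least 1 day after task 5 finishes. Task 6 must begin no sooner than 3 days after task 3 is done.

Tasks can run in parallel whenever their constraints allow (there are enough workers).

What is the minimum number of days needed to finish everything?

Nothing blocks task 2, so it runs from day 0 to day 9.
After its own release at day 1, task 1 can start at day 1 and finishes at day 9.
Task 3 waits on task 1 (finishes day 9, plus 3-day gap → day 12), so it starts at day 12 and finishes at 12 + 4 = day 16.
Task 7 cannot begin until task 3 (finishes day 16). It runs from day 16 to 16 + 5 = day 21.
Task 4 waits on task 3 (finishes day 16), so it starts at day 16 and finishes at 16 + 6 = day 22.
Task 5 waits on task 4 (finishes day 22), so it starts at day 22 and finishes at 22 + 12 = day 34.
Task 6 needs all of task 5 (finishes day 34, plus 1-day gap → day 35); task 3 (finishes day 16, plus 3-day gap → day 19). That puts its earliest start at day 35; it finishes at 35 + 11 = day 46.
Task 8 cannot begin until task 6 (finishes day 46). It runs from day 46 to 46 + 2 = day 48.
All tasks are finished once the last one completes. Finish times: Task 1 at 9, Task 2 at 9, Task 3 at 16, Task 4 at 22, Task 5 at 34, Task 6 at 46, Task 7 at 21, Task 8 at 48. The latest is day 48.

48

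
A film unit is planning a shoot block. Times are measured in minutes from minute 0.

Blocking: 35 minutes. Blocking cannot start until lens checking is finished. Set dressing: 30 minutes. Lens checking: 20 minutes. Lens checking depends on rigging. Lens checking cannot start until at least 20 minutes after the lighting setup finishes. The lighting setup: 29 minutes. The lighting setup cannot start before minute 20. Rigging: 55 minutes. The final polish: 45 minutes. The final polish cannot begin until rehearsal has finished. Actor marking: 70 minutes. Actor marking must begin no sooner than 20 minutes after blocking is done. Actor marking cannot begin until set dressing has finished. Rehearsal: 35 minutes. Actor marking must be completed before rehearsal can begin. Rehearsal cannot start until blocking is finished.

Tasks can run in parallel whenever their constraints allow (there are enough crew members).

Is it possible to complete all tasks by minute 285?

No

After its own release at minute 20, the lighting setup can start at minute 20 and finishes at minute 49.
Nothing blocks set dressing, so it runs from minute 0 to minute 30.
Rigging has no prerequisites, so it starts at minute 0 and finishes at minute 55.
For lens checking: rigging (finishes minute 55); the lighting setup (finishes minute 49, plus 20-minute gap → minute 69). Taking the maximum gives a start of minute 69, and it finishes at 69 + 20 = minute 89.
Blocking cannot begin until lens checking (finishes minute 89). It runs from minute 89 to 89 + 35 = minute 124.
Actor marking has to wait for blocking (finishes minute 124, plus 20-minute gap → minute 144); set dressing (finishes minute 30). The latest of these is minute 144, so actor marking runs minute 144 to 144 + 70 = minute 214.
Rehearsal needs all of actor marking (finishes minute 214); blocking (finishes minute 124). That puts its earliest start at minute 214; it finishes at 214 + 35 = minute 249.
The final polish cannot begin until rehearsal (finishes minute 249). It runs from minute 249 to 249 + 45 = minute 294.
The earliest everything can be done is minute 294, which is after the deadline of 285, so it is not possible.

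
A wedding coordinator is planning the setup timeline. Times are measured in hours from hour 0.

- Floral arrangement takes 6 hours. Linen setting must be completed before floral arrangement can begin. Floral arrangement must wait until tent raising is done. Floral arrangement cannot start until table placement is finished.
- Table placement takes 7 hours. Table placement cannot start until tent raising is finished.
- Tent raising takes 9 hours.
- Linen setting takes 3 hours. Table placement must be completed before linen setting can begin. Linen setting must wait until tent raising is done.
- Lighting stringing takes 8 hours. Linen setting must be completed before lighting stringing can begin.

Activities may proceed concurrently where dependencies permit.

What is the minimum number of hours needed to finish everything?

27

Tent raising has no prerequisites, so it starts at hour 0 and finishes at hour 9.
Table placement cannot begin until tent raising (finishes hour 9). It runs from hour 9 to 9 + 7 = hour 16.
Linen setting needs all of table placement (finishes hour 16); tent raising (finishes hour 9). That puts its earliest start at hour 16; it finishes at 16 + 3 = hour 19.
Lighting stringing cannot begin until linen setting (finishes hour 19). It runs from hour 19 to 19 + 8 = hour 27.
Floral arrangement needs all of linen setting (finishes hour 19); tent raising (finishes hour 9); table placement (finishes hour 16). That puts its earliest start at hour 19; it finishes at 19 + 6 = hour 25.
All tasks are finished once the last one completes. Finish times: Tent raising at 9, Table placement at 16, Linen setting at 19, Floral arrangement at 25, Lighting stringing at 27. The latest is hour 27.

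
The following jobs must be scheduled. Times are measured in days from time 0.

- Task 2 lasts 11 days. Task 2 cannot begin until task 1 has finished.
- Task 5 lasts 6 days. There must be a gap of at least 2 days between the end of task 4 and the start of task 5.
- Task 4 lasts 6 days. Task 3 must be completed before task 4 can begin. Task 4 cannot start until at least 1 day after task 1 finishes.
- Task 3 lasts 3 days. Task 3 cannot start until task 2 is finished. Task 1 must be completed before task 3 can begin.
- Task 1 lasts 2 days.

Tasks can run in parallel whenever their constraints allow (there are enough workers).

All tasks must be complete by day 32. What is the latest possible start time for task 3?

15

Task 5 must finish by day 32; it takes 6 days, so it must start by 32 − 6 = day 26.
Task 4 must finish before task 5 (must start by day 26, minus 2-day gap → day 24). With a 6-day duration, task 4 must start by 24 − 6 = day 18.
Task 3 must finish before task 4 (must start by day 18). With a 3-day duration, task 3 must start by 18 − 3 = day 15.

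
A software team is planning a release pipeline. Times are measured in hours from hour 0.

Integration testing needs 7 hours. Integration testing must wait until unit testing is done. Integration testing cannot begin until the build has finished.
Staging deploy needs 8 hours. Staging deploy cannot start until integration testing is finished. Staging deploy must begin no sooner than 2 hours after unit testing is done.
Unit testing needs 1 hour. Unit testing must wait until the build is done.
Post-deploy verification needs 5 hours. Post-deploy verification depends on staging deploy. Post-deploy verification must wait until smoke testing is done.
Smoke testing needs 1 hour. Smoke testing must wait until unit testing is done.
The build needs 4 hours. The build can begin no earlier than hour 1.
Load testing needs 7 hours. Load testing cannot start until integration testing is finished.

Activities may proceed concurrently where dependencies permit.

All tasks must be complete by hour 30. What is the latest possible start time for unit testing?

Post-deploy verification has no dependents, so it just needs to finish by hour 30. Starting by 30 − 5 = hour 25 achieves that.
Staging deploy must finish before post-deploy verification (must start by hour 25). With an 8-hour duration, staging deploy must start by 25 − 8 = hour 17.
Load testing has no dependents, so it just needs to finish by hour 30. Starting by 30 − 7 = hour 23 achieves that.
Integration testing must finish in time for staging deploy (must start by hour 17); load testing (must start by hour 23). The tightest is hour 17, so integration testing must start by 17 − 7 = hour 10.
Since post-deploy verification (must start by hour 25) depends on it, smoke testing must finish by hour 25. Backing off its 1-hour duration gives a latest start of hour 24.
Unit testing has several dependents: integration testing (must start by hour 10); staging deploy (must start by hour 17, minus 2-hour gap → hour 15); smoke testing (must start by hour 24). The earliest of those limits is hour 10, so unit testing must start by 10 − 1 = hour 9.

9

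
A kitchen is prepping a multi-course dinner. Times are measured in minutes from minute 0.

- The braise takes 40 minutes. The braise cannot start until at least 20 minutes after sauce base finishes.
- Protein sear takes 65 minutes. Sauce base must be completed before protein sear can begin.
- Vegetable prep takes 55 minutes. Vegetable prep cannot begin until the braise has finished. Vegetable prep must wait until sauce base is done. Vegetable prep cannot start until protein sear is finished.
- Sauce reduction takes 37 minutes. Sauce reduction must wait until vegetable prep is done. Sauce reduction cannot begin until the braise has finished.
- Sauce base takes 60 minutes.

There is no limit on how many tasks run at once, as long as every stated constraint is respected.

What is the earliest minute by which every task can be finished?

217

Sauce base has no prerequisites, so it starts at minute 0 and finishes at minute 60.
Protein sear cannot begin until sauce base (finishes minute 60). It runs from minute 60 to 60 + 65 = minute 125.
The braise cannot begin until sauce base (finishes minute 60, plus 20-minute gap → minute 80). It runs from minute 80 to 80 + 40 = minute 120.
Vegetable prep needs all of the braise (finishes minute 120); sauce base (finishes minute 60); protein sear (finishes minute 125). That puts its earliest start at minute 125; it finishes at 125 + 55 = minute 180.
For sauce reduction: vegetable prep (finishes minute 180); the braise (finishes minute 120). Taking the maximum gives a start of minute 180, and it finishes at 180 + 37 = minute 217.
All tasks are finished once the last one completes. Finish times: Sauce base at 60, The braise at 120, Protein sear at 125, Vegetable prep at 180, Sauce reduction at 217. The latest is minute 217.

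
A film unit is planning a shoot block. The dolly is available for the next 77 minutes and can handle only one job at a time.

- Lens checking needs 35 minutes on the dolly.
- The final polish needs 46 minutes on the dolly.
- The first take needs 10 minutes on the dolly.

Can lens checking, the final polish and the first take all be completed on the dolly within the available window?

No

Running back to back, the jobs need 35 + 46 + 10 = 91 minutes on the dolly.
Since 91 > 77, they cannot all fit.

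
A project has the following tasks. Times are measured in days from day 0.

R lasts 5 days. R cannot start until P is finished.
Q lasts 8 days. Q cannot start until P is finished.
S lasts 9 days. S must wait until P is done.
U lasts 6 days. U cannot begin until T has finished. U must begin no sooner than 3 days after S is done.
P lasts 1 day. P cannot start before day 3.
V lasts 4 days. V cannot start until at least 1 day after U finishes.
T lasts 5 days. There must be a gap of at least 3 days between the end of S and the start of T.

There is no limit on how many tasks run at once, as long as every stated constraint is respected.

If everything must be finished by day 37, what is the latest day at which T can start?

V has no dependents, so it just needs to finish by day 37. Starting by 37 − 4 = day 33 achieves that.
U has to be done before V (must start by day 33, minus 1-day gap → day 32). That means finishing by day 32, i.e. starting by 32 − 6 = day 26.
T feeds into U (must start by day 26); so T must finish by day 26 and therefore start by day 21.

21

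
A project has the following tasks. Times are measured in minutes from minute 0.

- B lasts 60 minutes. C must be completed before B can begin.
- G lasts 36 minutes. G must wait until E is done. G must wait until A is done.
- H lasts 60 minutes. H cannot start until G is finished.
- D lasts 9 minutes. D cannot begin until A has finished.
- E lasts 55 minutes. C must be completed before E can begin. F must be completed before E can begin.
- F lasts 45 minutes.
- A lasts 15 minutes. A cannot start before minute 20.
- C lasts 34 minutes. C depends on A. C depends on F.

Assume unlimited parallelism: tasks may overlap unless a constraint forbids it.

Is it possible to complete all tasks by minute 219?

Nothing blocks F, so it runs from minute 0 to minute 45.
A cannot begin until its own release at minute 20. It runs from minute 20 to 20 + 15 = minute 35.
D cannot begin until A (finishes minute 35). It runs from minute 35 to 35 + 9 = minute 44.
C cannot start until A (finishes minute 35); F (finishes minute 45). The controlling bound is minute 45, so C finishes at 45 + 34 = minute 79.
For E: C (finishes minute 79); F (finishes minute 45). Taking the maximum gives a start of minute 79, and it finishes at 79 + 55 = minute 134.
G has to wait for E (finishes minute 134); A (finishes minute 35). The latest of these is minute 134, so G runs minute 134 to 134 + 36 = minute 170.
H waits on G (finishes minute 170), so it starts at minute 170 and finishes at 170 + 60 = minute 230.
B waits on C (finishes minute 79), so it starts at minute 79 and finishes at 79 + 60 = minute 139.
The earliest everything can be done is minute 230, which is after the deadline of 219, so it is not possible.

No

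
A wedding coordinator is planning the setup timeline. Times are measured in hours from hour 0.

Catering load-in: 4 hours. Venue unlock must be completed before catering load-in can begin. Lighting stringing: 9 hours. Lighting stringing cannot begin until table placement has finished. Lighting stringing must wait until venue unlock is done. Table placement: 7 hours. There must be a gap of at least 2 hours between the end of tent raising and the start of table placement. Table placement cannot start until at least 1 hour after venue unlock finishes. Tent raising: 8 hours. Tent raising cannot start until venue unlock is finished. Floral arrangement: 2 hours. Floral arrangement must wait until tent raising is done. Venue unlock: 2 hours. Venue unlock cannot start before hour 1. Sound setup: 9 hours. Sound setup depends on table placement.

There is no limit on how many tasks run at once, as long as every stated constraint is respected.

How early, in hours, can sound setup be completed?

29

Venue unlock cannot begin until its own release at hour 1. It runs from hour 1 to 1 + 2 = hour 3.
Tent raising cannot begin until venue unlock (finishes hour 3). It runs from hour 3 to 3 + 8 = hour 11.
Table placement needs all of tent raising (finishes hour 11, plus 2-hour gap → hour 13); venue unlock (finishes hour 3, plus 1-hour gap → hour 4). That puts its earliest start at hour 13; it finishes at 13 + 7 = hour 20.
Sound setup waits on table placement (finishes hour 20), so it starts at hour 20 and finishes at 20 + 9 = hour 29.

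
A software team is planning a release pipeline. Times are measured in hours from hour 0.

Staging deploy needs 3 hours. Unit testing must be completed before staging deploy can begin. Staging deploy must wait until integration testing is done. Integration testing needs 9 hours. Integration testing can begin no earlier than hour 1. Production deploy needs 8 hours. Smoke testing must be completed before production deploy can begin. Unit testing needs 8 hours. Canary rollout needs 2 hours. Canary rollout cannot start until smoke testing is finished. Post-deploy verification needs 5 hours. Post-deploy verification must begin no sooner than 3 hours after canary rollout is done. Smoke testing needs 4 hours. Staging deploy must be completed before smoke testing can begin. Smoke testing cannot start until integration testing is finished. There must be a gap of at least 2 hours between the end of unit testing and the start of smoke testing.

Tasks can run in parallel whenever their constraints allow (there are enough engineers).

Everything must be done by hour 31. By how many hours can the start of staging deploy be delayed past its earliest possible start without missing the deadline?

Integration testing cannot begin until its own release at hour 1. It runs from hour 1 to 1 + 9 = hour 10.
Unit testing has no prerequisites, so it starts at hour 0 and finishes at hour 8.
For staging deploy: unit testing (finishes hour 8); integration testing (finishes hour 10). Taking the maximum gives a start of hour 10, and it finishes at 10 + 3 = hour 13.

Working backward from the deadline:
To finish by hour 31, post-deploy verification (duration 5) must start no later than hour 26.
Canary rollout must finish before post-deploy verification (must start by hour 26, minus 3-hour gap → hour 23). With a 2-hour duration, canary rollout must start by 23 − 2 = hour 21.
Production deploy has no dependents, so it just needs to finish by hour 31. Starting by 31 − 8 = hour 23 achieves that.
Smoke testing feeds canary rollout (must start by hour 21); production deploy (must start by hour 23). Taking the minimum, smoke testing must finish by hour 21 and start by 21 − 4 = hour 17.
Staging deploy feeds into smoke testing (must start by hour 17); so staging deploy must finish by hour 17 and therefore start by hour 14.
So staging deploy can start as early as hour 10 and as late as hour 14, giving 14 − 10 = 4 hours of slack.

4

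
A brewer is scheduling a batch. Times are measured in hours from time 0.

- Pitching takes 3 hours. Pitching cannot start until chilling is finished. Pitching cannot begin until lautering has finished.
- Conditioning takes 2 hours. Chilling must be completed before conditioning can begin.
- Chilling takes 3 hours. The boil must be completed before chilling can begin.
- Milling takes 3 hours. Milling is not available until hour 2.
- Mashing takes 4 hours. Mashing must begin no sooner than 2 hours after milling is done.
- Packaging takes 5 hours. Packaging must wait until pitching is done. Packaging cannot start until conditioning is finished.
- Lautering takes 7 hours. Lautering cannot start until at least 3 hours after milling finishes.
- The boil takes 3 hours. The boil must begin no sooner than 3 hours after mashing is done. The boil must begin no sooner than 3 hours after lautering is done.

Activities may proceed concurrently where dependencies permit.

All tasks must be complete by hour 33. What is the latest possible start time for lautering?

Packaging must finish by hour 33; it takes 5 hours, so it must start by 33 − 5 = hour 28.
Pitching must finish before packaging (must start by hour 28). With a 3-hour duration, pitching must start by 28 − 3 = hour 25.
Since packaging (must start by hour 28) depends on it, conditioning must finish by hour 28. Backing off its 2-hour duration gives a latest start of hour 26.
Chilling must finish in time for pitching (must start by hour 25); conditioning (must start by hour 26). The tightest is hour 25, so chilling must start by 25 − 3 = hour 22.
The boil must finish before chilling (must start by hour 22). With a 3-hour duration, the boil must start by 22 − 3 = hour 19.
Lautering feeds the boil (must start by hour 19, minus 3-hour gap → hour 16); pitching (must start by hour 25). Taking the minimum, lautering must finish by hour 16 and start by 16 − 7 = hour 9.

9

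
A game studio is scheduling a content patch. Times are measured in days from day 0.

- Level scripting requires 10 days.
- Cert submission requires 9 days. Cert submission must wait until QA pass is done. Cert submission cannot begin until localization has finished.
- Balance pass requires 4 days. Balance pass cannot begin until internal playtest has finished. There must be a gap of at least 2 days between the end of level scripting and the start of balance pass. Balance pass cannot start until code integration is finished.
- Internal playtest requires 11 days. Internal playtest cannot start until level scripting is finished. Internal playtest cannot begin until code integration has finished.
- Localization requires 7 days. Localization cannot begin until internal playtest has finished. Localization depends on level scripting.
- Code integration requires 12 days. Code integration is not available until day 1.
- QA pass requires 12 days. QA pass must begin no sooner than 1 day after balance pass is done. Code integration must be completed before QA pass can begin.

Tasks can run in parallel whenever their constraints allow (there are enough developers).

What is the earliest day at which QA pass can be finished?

41

Code integration waits on its own release at day 1, so it starts at day 1 and finishes at 1 + 12 = day 13.
Nothing blocks level scripting, so it runs from day 0 to day 10.
Internal playtest has to wait for level scripting (finishes day 10); code integration (finishes day 13). The latest of these is day 13, so internal playtest runs day 13 to 13 + 11 = day 24.
Balance pass has to wait for internal playtest (finishes day 24); level scripting (finishes day 10, plus 2-day gap → day 12); code integration (finishes day 13). The latest of these is day 24, so balance pass runs day 24 to 24 + 4 = day 28.
QA pass needs all of balance pass (finishes day 28, plus 1-day gap → day 29); code integration (finishes day 13). That puts its earliest start at day 29; it finishes at 29 + 12 = day 41.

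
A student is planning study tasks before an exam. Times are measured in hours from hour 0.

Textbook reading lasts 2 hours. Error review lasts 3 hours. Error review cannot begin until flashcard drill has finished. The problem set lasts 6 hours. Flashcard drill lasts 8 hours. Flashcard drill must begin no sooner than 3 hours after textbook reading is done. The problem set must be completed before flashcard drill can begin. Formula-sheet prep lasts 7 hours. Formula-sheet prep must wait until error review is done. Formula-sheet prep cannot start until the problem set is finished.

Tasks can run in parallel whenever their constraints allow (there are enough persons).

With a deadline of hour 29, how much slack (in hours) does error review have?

5

Nothing blocks the problem set, so it runs from hour 0 to hour 6.
Nothing blocks textbook reading, so it runs from hour 0 to hour 2.
For flashcard drill: textbook reading (finishes hour 2, plus 3-hour gap → hour 5); the problem set (finishes hour 6). Taking the maximum gives a start of hour 6, and it finishes at 6 + 8 = hour 14.
Error review cannot begin until flashcard drill (finishes hour 14). It runs from hour 14 to 14 + 3 = hour 17.

Working backward from the deadline:
Nothing follows formula-sheet prep; the deadline of hour 29 is its only limit. It must start by 29 − 7 = hour 22.
Error review feeds into formula-sheet prep (must start by hour 22); so error review must finish by hour 22 and therefore start by hour 19.
So error review can start as early as hour 14 and as late as hour 19, giving 19 − 14 = 5 hours of slack.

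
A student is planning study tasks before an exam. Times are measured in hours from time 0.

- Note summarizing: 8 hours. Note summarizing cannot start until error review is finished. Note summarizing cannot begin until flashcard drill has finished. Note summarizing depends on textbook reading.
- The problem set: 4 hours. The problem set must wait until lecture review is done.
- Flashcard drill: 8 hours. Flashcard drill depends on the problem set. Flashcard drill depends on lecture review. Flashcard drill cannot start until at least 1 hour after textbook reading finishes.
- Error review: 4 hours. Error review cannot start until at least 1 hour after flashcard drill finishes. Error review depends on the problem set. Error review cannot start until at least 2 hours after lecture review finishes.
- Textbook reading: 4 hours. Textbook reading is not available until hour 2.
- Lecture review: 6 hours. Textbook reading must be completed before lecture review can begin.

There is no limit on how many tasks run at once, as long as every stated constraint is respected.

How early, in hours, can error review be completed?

Textbook reading waits on its own release at hour 2, so it starts at hour 2 and finishes at 2 + 4 = hour 6.
Lecture review waits on textbook reading (finishes hour 6), so it starts at hour 6 and finishes at 6 + 6 = hour 12.
The problem set waits on lecture review (finishes hour 12), so it starts at hour 12 and finishes at 12 + 4 = hour 16.
Flashcard drill has to wait for the problem set (finishes hour 16); lecture review (finishes hour 12); textbook reading (finishes hour 6, plus 1-hour gap → hour 7). The latest of these is hour 16, so flashcard drill runs hour 16 to 16 + 8 = hour 24.
Error review needs all of flashcard drill (finishes hour 24, plus 1-hour gap → hour 25); the problem set (finishes hour 16); lecture review (finishes hour 12, plus 2-hour gap → hour 14). That puts its earliest start at hour 25; it finishes at 25 + 4 = hour 29.

29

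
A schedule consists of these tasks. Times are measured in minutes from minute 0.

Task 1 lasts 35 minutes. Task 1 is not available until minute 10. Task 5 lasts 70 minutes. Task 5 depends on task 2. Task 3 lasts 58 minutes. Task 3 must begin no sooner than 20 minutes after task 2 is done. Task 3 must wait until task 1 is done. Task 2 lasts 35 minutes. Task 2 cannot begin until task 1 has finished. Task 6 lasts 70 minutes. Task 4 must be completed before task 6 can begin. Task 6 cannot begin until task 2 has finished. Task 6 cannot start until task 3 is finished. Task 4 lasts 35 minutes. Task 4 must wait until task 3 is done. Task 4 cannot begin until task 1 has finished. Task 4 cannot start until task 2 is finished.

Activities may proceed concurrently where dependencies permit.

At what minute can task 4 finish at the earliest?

Task 1 waits on its own release at minute 10, so it starts at minute 10 and finishes at 10 + 35 = minute 45.
After task 1 (finishes minute 45), task 2 can start at minute 45 and finishes at minute 80.
Task 3 has to wait for task 2 (finishes minute 80, plus 20-minute gap → minute 100); task 1 (finishes minute 45). The latest of these is minute 100, so task 3 runs minute 100 to 100 + 58 = minute 158.
Task 4 needs all of task 3 (finishes minute 158); task 1 (finishes minute 45); task 2 (finishes minute 80). That puts its earliest start at minute 158; it finishes at 158 + 35 = minute 193.

193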